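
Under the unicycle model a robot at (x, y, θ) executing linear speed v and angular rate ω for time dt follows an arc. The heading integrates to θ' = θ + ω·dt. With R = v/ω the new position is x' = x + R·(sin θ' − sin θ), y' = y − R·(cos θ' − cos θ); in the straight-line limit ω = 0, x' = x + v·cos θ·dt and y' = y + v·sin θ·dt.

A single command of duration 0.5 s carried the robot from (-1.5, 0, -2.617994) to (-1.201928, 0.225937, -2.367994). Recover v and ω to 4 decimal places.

v = -0.7500, ω = 0.5000

Δθ = -2.367994 − -2.617994 = 0.250000
ω = Δθ/dt = 0.250000/0.5 = 0.5000
R = Δx/(sin θ' − sin θ) = -1.5000
v = R·ω = -1.5000·0.5000 = -0.7500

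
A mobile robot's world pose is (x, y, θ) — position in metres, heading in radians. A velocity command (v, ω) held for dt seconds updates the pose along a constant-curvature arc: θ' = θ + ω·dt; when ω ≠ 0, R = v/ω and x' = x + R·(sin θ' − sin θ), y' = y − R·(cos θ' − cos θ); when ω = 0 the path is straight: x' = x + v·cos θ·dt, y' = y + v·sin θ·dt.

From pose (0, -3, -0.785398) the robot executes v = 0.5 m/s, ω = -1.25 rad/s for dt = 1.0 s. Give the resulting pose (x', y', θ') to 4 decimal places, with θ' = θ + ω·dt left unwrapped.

θ' = -0.7854 + -1.25·1.0 = -2.0354
R = v/ω = 0.5/-1.25 = -0.4000
x' = 0 + -0.4000·(sin -2.0354 − sin -0.7854) = 0.0748
y' = -3 − -0.4000·(cos -2.0354 − cos -0.7854) = -3.4621

(0.0748, -3.4621, -2.0354)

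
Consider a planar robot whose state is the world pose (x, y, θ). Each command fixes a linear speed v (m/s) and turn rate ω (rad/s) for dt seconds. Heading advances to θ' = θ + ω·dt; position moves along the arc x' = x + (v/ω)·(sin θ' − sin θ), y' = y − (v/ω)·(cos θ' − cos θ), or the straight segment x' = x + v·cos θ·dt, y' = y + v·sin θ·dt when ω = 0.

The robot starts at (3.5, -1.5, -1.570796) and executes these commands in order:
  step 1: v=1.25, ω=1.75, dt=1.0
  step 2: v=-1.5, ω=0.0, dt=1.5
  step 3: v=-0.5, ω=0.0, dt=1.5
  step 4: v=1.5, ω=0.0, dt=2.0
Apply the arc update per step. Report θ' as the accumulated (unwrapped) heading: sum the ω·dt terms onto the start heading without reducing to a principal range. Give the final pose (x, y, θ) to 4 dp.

step 1: θ'=0.1792 (R=0.7143) → pose (4.3416, -2.2028, 0.1792)
step 2: θ'=0.1792 (straight) → pose (2.1276, -2.6039, 0.1792)
step 3: θ'=0.1792 (straight) → pose (1.3896, -2.7376, 0.1792)
step 4: θ'=0.1792 (straight) → pose (4.3416, -2.2028, 0.1792)

(4.3416, -2.2028, 0.1792)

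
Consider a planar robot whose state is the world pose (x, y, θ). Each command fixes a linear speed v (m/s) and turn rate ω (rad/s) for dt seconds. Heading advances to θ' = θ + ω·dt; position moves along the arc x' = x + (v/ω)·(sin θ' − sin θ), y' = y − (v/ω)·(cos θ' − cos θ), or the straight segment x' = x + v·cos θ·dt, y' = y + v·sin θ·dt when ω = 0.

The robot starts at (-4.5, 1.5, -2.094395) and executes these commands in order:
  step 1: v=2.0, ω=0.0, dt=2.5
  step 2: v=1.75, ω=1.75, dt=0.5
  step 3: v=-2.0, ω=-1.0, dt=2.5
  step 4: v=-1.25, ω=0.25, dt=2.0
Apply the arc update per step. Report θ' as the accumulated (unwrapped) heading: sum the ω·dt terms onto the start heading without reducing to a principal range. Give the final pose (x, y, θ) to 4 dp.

(-1.7604, -2.1071, -3.2194)

step 1: θ'=-2.0944 (straight) → pose (-7.0000, -2.8301, -2.0944)
step 2: θ'=-1.2194 (R=1.0000) → pose (-7.0729, -3.6743, -1.2194)
step 3: θ'=-3.7194 (R=2.0000) → pose (-4.1027, -1.3106, -3.7194)
step 4: θ'=-3.2194 (R=-5.0000) → pose (-1.7604, -2.1071, -3.2194)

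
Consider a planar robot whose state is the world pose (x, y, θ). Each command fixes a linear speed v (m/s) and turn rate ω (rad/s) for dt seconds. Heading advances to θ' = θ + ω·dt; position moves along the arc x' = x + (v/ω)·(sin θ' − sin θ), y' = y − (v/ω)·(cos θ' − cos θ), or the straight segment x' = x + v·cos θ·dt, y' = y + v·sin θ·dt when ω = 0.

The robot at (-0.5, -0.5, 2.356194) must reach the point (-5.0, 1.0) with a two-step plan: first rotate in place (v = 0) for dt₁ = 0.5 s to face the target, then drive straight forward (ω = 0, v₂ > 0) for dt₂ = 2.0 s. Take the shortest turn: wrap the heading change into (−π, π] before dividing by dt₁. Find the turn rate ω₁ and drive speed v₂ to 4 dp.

heading to target = atan2(1−-0.5, -5−-0.5) = 2.8198
Δθ = wrap(2.8198 − 2.3562) = 0.4636; ω₁ = Δθ/dt₁ = 0.9273
distance = √((-5−-0.5)² + (1−-0.5)²) = 4.7434; v₂ = distance/dt₂ = 2.3717

ω₁ = 0.9273, v₂ = 2.3717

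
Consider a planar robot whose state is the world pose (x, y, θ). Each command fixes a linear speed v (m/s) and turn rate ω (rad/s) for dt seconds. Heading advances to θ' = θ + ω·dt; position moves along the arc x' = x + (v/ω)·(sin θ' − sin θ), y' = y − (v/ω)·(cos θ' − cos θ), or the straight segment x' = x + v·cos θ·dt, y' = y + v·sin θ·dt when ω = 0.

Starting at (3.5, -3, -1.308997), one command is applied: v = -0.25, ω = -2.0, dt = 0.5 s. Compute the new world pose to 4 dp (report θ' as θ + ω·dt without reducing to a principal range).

θ' = -1.3090 + -2.0·0.5 = -2.3090
R = v/ω = -0.25/-2.0 = 0.1250
x' = 3.5 + 0.1250·(sin -2.3090 − sin -1.3090) = 3.5283
y' = -3 − 0.1250·(cos -2.3090 − cos -1.3090) = -2.8835

(3.5283, -2.8835, -2.3090)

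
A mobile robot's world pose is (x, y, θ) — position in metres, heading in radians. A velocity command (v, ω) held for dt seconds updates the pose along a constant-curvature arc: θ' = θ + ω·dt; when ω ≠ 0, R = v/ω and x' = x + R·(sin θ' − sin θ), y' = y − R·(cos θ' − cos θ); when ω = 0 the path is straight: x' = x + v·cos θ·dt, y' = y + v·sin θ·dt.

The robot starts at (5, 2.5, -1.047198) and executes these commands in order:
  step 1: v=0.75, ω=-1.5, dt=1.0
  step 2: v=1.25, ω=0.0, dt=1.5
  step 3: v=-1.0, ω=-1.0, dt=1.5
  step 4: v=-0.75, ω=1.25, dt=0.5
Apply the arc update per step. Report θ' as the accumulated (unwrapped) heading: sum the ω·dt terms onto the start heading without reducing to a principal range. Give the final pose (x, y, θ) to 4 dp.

(4.9463, 0.3683, -3.4222)

step 1: θ'=-2.5472 (R=-0.5000) → pose (4.8470, 1.8358, -2.5472)
step 2: θ'=-2.5472 (straight) → pose (3.2936, 0.7857, -2.5472)
step 3: θ'=-4.0472 (R=1.0000) → pose (4.6404, 0.5745, -4.0472)
step 4: θ'=-3.4222 (R=-0.6000) → pose (4.9463, 0.3683, -3.4222)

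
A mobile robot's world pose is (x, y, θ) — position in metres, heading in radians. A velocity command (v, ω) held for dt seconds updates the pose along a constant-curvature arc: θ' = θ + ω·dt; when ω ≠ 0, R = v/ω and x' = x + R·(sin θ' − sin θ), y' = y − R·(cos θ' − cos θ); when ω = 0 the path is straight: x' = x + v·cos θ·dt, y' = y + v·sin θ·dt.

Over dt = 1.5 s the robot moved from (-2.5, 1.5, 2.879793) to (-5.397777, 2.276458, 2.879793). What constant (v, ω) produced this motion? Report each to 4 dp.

Δθ = 2.879793 − 2.879793 = 0.000000
ω = Δθ/dt = 0.000000/1.5 = 0.0000
ω = 0 → v = (Δx·cos θ + Δy·sin θ)/dt = 2.0000

v = 2.0000, ω = 0.0000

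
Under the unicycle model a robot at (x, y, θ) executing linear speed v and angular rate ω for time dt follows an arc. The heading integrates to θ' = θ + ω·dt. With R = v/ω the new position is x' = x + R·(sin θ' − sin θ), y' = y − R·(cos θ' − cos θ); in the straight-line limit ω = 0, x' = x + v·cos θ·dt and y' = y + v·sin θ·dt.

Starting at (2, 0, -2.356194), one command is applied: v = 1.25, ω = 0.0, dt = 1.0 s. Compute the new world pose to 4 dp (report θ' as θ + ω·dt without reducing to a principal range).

θ' = -2.3562 + 0.0·1.0 = -2.3562
ω = 0 → straight: x' = 2 + 1.25·cos(-2.3562)·1.0 = 1.1161
y' = 0 + 1.25·sin(-2.3562)·1.0 = -0.8839

(1.1161, -0.8839, -2.3562)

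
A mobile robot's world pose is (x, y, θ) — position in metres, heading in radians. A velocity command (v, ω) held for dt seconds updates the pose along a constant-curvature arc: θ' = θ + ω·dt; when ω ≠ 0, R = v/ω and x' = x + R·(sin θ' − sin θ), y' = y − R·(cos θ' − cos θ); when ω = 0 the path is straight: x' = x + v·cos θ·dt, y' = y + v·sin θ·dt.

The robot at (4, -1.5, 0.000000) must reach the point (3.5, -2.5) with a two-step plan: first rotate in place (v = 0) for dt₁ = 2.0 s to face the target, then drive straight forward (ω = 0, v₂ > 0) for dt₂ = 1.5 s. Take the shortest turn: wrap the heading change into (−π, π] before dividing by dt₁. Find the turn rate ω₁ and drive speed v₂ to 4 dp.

ω₁ = -1.0172, v₂ = 0.7454

heading to target = atan2(-2.5−-1.5, 3.5−4) = -2.0344
Δθ = wrap(-2.0344 − 0.0000) = -2.0344; ω₁ = Δθ/dt₁ = -1.0172
distance = √((3.5−4)² + (-2.5−-1.5)²) = 1.1180; v₂ = distance/dt₂ = 0.7454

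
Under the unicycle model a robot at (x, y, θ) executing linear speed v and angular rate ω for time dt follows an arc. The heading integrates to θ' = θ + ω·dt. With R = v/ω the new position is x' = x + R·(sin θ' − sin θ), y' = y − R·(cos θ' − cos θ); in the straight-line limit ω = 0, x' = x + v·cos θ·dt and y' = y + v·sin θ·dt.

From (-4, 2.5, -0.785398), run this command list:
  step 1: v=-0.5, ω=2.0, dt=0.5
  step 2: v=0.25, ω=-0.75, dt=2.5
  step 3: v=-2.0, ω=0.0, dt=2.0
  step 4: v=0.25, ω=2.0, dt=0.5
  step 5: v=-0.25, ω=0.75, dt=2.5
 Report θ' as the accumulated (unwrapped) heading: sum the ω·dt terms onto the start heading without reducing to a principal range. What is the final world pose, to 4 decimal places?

(-3.9382, 5.9390, 1.2146)

step 1: θ'=0.2146 (R=-0.2500) → pose (-4.2300, 2.5675, 0.2146)
step 2: θ'=-1.6604 (R=-0.3333) → pose (-3.8270, 2.2120, -1.6604)
step 3: θ'=-1.6604 (straight) → pose (-3.4691, 6.1959, -1.6604)
step 4: θ'=-0.6604 (R=0.1250) → pose (-3.4213, 6.0860, -0.6604)
step 5: θ'=1.2146 (R=-0.3333) → pose (-3.9382, 5.9390, 1.2146)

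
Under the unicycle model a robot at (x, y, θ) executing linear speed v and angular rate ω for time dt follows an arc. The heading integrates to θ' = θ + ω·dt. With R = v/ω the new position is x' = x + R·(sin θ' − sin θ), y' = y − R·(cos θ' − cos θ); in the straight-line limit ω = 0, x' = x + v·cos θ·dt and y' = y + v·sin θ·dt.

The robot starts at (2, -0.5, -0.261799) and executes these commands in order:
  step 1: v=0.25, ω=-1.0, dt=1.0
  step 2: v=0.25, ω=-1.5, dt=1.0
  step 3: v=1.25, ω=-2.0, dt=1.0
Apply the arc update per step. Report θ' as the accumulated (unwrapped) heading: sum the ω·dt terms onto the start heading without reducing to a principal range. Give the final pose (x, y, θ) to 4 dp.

step 1: θ'=-1.2618 (R=-0.2500) → pose (2.1735, -0.6655, -1.2618)
step 2: θ'=-2.7618 (R=-0.1667) → pose (2.0765, -0.8709, -2.7618)
step 3: θ'=-4.7618 (R=-0.6250) → pose (1.2205, -0.2596, -4.7618)

(1.2205, -0.2596, -4.7618)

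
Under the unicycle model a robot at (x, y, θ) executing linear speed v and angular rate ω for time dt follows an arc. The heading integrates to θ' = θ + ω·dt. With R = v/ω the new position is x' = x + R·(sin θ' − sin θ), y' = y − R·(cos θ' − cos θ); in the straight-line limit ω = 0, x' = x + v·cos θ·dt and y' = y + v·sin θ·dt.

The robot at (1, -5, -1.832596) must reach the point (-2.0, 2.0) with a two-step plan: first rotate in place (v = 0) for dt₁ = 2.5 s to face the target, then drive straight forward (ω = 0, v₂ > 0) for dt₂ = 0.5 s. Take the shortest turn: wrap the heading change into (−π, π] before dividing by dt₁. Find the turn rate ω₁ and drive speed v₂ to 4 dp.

heading to target = atan2(2−-5, -2−1) = 1.9757
Δθ = wrap(1.9757 − -1.8326) = -2.4749; ω₁ = Δθ/dt₁ = -0.9900
distance = √((-2−1)² + (2−-5)²) = 7.6158; v₂ = distance/dt₂ = 15.2315

ω₁ = -0.9900, v₂ = 15.2315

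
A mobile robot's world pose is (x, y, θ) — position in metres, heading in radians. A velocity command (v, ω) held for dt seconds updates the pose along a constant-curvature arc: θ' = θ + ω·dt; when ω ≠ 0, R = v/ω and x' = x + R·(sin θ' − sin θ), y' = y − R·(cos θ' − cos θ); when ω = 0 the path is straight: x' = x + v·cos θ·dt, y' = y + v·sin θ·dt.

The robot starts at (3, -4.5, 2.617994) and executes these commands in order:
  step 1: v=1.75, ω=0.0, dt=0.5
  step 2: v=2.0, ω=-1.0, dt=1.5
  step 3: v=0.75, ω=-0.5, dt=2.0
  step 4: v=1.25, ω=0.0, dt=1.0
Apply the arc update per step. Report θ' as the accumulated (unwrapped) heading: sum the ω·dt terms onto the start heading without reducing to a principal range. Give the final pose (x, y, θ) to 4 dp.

(3.8573, -0.4750, 0.1180)

step 1: θ'=2.6180 (straight) → pose (2.2422, -4.0625, 2.6180)
step 2: θ'=1.1180 (R=-2.0000) → pose (1.4438, -1.4555, 1.1180)
step 3: θ'=0.1180 (R=-1.5000) → pose (2.6160, -0.6221, 0.1180)
step 4: θ'=0.1180 (straight) → pose (3.8573, -0.4750, 0.1180)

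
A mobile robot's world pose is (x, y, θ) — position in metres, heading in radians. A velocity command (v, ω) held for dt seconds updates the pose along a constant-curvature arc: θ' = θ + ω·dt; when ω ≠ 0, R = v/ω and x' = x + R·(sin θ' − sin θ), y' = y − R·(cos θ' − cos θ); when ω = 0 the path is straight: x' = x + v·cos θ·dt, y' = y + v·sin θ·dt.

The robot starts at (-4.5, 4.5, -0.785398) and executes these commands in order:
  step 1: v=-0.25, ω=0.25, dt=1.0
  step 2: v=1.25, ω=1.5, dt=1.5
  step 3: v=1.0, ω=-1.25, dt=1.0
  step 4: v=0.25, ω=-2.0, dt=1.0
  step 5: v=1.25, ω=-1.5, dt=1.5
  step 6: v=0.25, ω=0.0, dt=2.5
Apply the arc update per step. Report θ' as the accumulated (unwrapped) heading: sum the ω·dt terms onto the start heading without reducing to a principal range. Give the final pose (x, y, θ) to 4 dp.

step 1: θ'=-0.5354 (R=-1.0000) → pose (-4.6969, 4.6530, -0.5354)
step 2: θ'=1.7146 (R=0.8333) → pose (-3.4470, 5.4891, 1.7146)
step 3: θ'=0.4646 (R=-0.8000) → pose (-3.0138, 6.3190, 0.4646)
step 4: θ'=-1.5354 (R=-0.1250) → pose (-2.8328, 6.2116, -1.5354)
step 5: θ'=-3.7854 (R=-0.8333) → pose (-4.1658, 5.5156, -3.7854)
step 6: θ'=-3.7854 (straight) → pose (-4.6657, 5.8908, -3.7854)

(-4.6657, 5.8908, -3.7854)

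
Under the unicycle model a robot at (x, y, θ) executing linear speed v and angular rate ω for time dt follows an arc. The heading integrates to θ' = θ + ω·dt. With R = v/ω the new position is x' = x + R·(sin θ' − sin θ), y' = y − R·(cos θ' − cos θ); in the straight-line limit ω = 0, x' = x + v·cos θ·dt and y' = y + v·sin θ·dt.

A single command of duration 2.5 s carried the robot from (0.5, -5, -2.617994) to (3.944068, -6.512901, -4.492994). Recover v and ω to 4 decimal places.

Δθ = -4.492994 − -2.617994 = -1.875000
ω = Δθ/dt = -1.875000/2.5 = -0.7500
R = Δx/(sin θ' − sin θ) = 2.3333
v = R·ω = 2.3333·-0.7500 = -1.7500

v = -1.7500, ω = -0.7500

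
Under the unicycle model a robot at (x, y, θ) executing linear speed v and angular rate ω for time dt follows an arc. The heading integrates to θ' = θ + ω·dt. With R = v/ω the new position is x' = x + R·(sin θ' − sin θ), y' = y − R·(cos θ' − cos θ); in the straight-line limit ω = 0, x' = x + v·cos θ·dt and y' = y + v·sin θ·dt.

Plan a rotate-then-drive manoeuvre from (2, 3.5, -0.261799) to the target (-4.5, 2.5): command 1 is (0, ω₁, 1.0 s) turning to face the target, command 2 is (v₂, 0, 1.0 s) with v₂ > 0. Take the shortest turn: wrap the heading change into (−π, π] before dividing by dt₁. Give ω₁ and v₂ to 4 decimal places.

heading to target = atan2(2.5−3.5, -4.5−2) = -2.9889
Δθ = wrap(-2.9889 − -0.2618) = -2.7271; ω₁ = Δθ/dt₁ = -2.7271
distance = √((-4.5−2)² + (2.5−3.5)²) = 6.5765; v₂ = distance/dt₂ = 6.5765

ω₁ = -2.7271, v₂ = 6.5765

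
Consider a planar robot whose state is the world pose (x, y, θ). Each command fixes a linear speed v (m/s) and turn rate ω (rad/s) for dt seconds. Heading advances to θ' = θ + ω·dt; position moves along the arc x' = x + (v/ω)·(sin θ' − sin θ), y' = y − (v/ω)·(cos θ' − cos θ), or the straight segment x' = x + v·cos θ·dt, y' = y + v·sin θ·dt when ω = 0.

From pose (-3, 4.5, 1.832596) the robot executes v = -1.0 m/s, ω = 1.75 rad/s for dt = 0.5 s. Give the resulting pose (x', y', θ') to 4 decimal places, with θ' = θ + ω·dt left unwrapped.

(-2.6883, 4.1294, 2.7076)

θ' = 1.8326 + 1.75·0.5 = 2.7076
R = v/ω = -1.0/1.75 = -0.5714
x' = -3 + -0.5714·(sin 2.7076 − sin 1.8326) = -2.6883
y' = 4.5 − -0.5714·(cos 2.7076 − cos 1.8326) = 4.1294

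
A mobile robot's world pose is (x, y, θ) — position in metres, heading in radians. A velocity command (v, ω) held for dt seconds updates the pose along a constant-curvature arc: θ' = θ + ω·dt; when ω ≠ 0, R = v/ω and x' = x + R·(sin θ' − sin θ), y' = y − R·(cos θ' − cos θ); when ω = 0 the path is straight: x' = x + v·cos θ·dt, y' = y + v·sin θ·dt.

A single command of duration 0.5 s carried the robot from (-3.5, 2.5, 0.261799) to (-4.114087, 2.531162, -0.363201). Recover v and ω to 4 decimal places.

v = -1.2500, ω = -1.2500

Δθ = -0.363201 − 0.261799 = -0.625000
ω = Δθ/dt = -0.625000/0.5 = -1.2500
R = Δx/(sin θ' − sin θ) = 1.0000
v = R·ω = 1.0000·-1.2500 = -1.2500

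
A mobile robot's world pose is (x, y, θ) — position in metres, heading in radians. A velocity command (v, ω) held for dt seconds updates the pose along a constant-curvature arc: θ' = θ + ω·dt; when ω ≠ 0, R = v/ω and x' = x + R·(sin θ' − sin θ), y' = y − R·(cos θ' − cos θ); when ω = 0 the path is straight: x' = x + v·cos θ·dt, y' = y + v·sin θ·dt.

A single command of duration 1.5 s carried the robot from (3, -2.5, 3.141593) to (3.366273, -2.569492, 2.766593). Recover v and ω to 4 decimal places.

v = -0.2500, ω = -0.2500

Δθ = 2.766593 − 3.141593 = -0.375000
ω = Δθ/dt = -0.375000/1.5 = -0.2500
R = Δx/(sin θ' − sin θ) = 1.0000
v = R·ω = 1.0000·-0.2500 = -0.2500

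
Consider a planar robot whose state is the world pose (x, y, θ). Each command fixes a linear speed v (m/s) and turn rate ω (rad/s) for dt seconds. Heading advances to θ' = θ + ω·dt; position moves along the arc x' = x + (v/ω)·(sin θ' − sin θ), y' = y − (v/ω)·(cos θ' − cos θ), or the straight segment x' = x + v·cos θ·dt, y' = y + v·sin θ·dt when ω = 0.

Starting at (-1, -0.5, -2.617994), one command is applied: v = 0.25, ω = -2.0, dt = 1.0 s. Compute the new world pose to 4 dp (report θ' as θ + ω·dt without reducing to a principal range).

θ' = -2.6180 + -2.0·1.0 = -4.6180
R = v/ω = 0.25/-2.0 = -0.1250
x' = -1 + -0.1250·(sin -4.6180 − sin -2.6180) = -1.1869
y' = -0.5 − -0.1250·(cos -4.6180 − cos -2.6180) = -0.4035

(-1.1869, -0.4035, -4.6180)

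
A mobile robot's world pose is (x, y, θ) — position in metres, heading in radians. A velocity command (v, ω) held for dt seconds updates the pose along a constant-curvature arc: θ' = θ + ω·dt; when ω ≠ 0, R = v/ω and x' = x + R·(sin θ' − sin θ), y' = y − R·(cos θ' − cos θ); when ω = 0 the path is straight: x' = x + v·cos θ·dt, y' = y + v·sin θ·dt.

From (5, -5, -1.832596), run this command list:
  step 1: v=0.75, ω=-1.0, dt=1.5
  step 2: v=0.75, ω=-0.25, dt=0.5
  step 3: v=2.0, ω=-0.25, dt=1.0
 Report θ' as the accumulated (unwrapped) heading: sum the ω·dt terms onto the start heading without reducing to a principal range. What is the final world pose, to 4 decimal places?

(1.9665, -4.5968, -3.7076)

step 1: θ'=-3.3326 (R=-0.7500) → pose (4.1332, -5.5422, -3.3326)
step 2: θ'=-3.4576 (R=-3.0000) → pose (3.7704, -5.4483, -3.4576)
step 3: θ'=-3.7076 (R=-8.0000) → pose (1.9665, -4.5968, -3.7076)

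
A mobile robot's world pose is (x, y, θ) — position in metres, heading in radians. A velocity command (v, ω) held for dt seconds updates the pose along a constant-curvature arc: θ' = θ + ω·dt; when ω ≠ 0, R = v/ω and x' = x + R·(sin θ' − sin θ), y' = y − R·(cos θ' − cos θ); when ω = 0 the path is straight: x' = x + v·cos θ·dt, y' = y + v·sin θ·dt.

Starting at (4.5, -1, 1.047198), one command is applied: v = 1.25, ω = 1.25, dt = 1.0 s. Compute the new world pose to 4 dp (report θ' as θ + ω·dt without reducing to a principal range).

θ' = 1.0472 + 1.25·1.0 = 2.2972
R = v/ω = 1.25/1.25 = 1.0000
x' = 4.5 + 1.0000·(sin 2.2972 − sin 1.0472) = 4.3815
y' = -1 − 1.0000·(cos 2.2972 − cos 1.0472) = 0.1642

(4.3815, 0.1642, 2.2972)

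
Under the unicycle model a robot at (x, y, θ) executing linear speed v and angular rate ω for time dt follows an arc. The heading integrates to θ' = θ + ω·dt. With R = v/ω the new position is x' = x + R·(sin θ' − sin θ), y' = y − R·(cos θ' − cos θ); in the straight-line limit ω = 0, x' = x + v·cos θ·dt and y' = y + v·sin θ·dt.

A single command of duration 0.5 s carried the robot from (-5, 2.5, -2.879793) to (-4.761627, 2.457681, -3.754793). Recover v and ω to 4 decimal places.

v = -0.5000, ω = -1.7500

Δθ = -3.754793 − -2.879793 = -0.875000
ω = Δθ/dt = -0.875000/0.5 = -1.7500
R = Δx/(sin θ' − sin θ) = 0.2857
v = R·ω = 0.2857·-1.7500 = -0.5000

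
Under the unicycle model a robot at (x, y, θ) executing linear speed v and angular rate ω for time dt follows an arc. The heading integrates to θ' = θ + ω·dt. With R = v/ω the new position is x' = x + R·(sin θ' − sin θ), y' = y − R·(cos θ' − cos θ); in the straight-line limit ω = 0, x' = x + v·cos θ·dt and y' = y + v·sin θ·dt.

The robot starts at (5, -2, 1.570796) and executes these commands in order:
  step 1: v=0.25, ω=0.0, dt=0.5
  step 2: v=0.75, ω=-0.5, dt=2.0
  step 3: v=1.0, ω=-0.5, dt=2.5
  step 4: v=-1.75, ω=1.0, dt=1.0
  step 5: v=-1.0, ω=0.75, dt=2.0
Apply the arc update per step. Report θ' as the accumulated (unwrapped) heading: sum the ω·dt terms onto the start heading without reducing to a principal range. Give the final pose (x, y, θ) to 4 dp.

step 1: θ'=1.5708 (straight) → pose (5.0000, -1.8750, 1.5708)
step 2: θ'=0.5708 (R=-1.5000) → pose (5.6895, -0.6128, 0.5708)
step 3: θ'=-0.6792 (R=-2.0000) → pose (8.0265, -0.7396, -0.6792)
step 4: θ'=0.3208 (R=-1.7500) → pose (6.3754, -0.4405, 0.3208)
step 5: θ'=1.8208 (R=-1.3333) → pose (5.5039, -2.0357, 1.8208)

(5.5039, -2.0357, 1.8208)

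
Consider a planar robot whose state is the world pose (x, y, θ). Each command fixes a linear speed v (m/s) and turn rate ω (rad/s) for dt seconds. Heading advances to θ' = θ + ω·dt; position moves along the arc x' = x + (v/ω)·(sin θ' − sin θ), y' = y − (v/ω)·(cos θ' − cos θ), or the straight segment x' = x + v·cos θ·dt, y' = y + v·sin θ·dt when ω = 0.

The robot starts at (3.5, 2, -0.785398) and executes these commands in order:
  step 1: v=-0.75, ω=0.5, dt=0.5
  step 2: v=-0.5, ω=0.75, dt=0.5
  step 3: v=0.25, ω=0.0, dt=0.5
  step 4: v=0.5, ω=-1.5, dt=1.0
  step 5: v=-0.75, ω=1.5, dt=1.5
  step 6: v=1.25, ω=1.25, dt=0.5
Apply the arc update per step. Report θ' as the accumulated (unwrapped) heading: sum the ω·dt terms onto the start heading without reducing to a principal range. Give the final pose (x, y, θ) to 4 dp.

step 1: θ'=-0.5354 (R=-1.5000) → pose (3.2046, 2.2294, -0.5354)
step 2: θ'=-0.1604 (R=-0.6667) → pose (2.9710, 2.3142, -0.1604)
step 3: θ'=-0.1604 (straight) → pose (3.0944, 2.2942, -0.1604)
step 4: θ'=-1.6604 (R=-0.3333) → pose (3.3731, 1.9353, -1.6604)
step 5: θ'=0.5896 (R=-0.5000) → pose (2.5971, 2.3956, 0.5896)
step 6: θ'=1.2146 (R=1.0000) → pose (2.9783, 2.8781, 1.2146)

(2.9783, 2.8781, 1.2146)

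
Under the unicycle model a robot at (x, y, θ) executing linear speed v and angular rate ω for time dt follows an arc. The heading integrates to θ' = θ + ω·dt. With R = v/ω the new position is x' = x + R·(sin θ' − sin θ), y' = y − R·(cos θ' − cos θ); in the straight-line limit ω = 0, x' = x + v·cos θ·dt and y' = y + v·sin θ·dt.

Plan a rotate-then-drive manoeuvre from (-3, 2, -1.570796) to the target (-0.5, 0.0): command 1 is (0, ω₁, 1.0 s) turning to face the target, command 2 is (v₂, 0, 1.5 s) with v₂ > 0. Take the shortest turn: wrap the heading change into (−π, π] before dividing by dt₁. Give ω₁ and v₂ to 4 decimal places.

ω₁ = 0.8961, v₂ = 2.1344

heading to target = atan2(0−2, -0.5−-3) = -0.6747
Δθ = wrap(-0.6747 − -1.5708) = 0.8961; ω₁ = Δθ/dt₁ = 0.8961
distance = √((-0.5−-3)² + (0−2)²) = 3.2016; v₂ = distance/dt₂ = 2.1344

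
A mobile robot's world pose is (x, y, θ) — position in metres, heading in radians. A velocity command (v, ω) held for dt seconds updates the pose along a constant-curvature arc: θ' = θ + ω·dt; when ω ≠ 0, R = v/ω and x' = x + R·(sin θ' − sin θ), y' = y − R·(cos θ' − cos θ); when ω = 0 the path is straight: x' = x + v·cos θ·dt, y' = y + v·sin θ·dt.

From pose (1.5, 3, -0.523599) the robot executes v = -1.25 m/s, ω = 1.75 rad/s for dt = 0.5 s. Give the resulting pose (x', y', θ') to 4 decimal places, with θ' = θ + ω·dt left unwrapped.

(0.8970, 3.0520, 0.3514)

θ' = -0.5236 + 1.75·0.5 = 0.3514
R = v/ω = -1.25/1.75 = -0.7143
x' = 1.5 + -0.7143·(sin 0.3514 − sin -0.5236) = 0.8970
y' = 3 − -0.7143·(cos 0.3514 − cos -0.5236) = 3.0520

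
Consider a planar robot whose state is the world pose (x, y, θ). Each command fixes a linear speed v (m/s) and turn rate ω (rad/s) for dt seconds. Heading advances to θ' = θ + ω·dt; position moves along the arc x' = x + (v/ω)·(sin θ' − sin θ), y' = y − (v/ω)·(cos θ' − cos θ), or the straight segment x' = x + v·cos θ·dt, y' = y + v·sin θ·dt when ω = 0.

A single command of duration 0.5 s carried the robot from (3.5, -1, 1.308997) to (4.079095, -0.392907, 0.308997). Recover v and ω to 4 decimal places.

v = 1.7500, ω = -2.0000

Δθ = 0.308997 − 1.308997 = -1.000000
ω = Δθ/dt = -1.000000/0.5 = -2.0000
R = −Δy/(cos θ' − cos θ) = -0.8750
v = R·ω = -0.8750·-2.0000 = 1.7500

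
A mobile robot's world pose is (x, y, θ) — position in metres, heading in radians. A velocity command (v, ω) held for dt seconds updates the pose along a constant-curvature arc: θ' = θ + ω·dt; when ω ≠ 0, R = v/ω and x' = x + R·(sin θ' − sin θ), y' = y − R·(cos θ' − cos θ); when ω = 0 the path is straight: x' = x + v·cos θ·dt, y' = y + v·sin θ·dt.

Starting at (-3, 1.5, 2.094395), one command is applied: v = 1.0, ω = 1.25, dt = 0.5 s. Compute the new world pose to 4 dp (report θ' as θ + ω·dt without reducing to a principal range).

(-3.3650, 1.8298, 2.7194)

θ' = 2.0944 + 1.25·0.5 = 2.7194
R = v/ω = 1.0/1.25 = 0.8000
x' = -3 + 0.8000·(sin 2.7194 − sin 2.0944) = -3.3650
y' = 1.5 − 0.8000·(cos 2.7194 − cos 2.0944) = 1.8298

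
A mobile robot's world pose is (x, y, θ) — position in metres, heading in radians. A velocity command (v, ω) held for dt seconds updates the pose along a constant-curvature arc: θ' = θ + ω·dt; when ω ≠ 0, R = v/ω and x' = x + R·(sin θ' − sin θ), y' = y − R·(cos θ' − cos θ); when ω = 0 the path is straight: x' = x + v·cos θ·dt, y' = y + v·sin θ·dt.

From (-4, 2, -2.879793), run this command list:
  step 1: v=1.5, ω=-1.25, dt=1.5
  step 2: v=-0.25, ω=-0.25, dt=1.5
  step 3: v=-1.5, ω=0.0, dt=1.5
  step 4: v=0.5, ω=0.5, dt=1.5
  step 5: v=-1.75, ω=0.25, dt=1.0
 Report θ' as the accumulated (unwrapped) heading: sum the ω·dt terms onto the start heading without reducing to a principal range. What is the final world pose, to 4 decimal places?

step 1: θ'=-4.7548 (R=-1.2000) → pose (-5.5095, 3.2100, -4.7548)
step 2: θ'=-5.1298 (R=1.0000) → pose (-5.5945, 2.8470, -5.1298)
step 3: θ'=-5.1298 (straight) → pose (-6.5066, 0.7902, -5.1298)
step 4: θ'=-4.3798 (R=1.0000) → pose (-6.4755, 1.5220, -4.3798)
step 5: θ'=-4.1298 (R=-7.0000) → pose (-5.7044, -0.0438, -4.1298)

(-5.7044, -0.0438, -4.1298)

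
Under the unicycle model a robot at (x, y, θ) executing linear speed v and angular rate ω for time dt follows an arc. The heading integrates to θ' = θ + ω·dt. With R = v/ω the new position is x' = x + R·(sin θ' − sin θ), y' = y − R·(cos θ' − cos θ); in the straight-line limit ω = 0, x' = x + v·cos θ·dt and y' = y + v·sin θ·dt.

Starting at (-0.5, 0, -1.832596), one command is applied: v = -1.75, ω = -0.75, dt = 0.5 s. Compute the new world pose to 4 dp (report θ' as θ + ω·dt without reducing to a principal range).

θ' = -1.8326 + -0.75·0.5 = -2.2076
R = v/ω = -1.75/-0.75 = 2.3333
x' = -0.5 + 2.3333·(sin -2.2076 − sin -1.8326) = -0.1222
y' = 0 − 2.3333·(cos -2.2076 − cos -1.8326) = 0.7835

(-0.1222, 0.7835, -2.2076)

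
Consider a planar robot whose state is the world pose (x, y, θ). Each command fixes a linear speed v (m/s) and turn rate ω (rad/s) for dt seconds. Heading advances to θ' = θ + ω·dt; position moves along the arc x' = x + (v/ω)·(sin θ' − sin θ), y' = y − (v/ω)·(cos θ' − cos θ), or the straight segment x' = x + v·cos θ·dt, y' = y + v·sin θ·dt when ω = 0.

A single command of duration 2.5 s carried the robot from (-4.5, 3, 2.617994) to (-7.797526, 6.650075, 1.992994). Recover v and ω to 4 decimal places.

v = 2.0000, ω = -0.2500

Δθ = 1.992994 − 2.617994 = -0.625000
ω = Δθ/dt = -0.625000/2.5 = -0.2500
R = −Δy/(cos θ' − cos θ) = -8.0000
v = R·ω = -8.0000·-0.2500 = 2.0000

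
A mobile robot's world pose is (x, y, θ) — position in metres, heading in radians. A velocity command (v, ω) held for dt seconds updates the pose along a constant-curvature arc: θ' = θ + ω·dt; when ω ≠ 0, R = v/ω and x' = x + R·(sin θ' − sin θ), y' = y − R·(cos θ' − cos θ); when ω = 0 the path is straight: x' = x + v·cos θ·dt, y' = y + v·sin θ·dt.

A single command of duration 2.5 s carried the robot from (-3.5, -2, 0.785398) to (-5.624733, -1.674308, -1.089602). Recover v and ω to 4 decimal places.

v = -1.0000, ω = -0.7500

Δθ = -1.089602 − 0.785398 = -1.875000
ω = Δθ/dt = -1.875000/2.5 = -0.7500
R = Δx/(sin θ' − sin θ) = 1.3333
v = R·ω = 1.3333·-0.7500 = -1.0000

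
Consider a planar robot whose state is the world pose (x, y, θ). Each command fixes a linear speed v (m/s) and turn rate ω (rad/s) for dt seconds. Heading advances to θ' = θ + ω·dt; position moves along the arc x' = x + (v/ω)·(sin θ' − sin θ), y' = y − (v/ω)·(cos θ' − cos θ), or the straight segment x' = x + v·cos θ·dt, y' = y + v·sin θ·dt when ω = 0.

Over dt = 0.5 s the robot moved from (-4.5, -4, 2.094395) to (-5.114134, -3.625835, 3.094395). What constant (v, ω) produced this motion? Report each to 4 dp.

v = 1.5000, ω = 2.0000

Δθ = 3.094395 − 2.094395 = 1.000000
ω = Δθ/dt = 1.000000/0.5 = 2.0000
R = Δx/(sin θ' − sin θ) = 0.7500
v = R·ω = 0.7500·2.0000 = 1.5000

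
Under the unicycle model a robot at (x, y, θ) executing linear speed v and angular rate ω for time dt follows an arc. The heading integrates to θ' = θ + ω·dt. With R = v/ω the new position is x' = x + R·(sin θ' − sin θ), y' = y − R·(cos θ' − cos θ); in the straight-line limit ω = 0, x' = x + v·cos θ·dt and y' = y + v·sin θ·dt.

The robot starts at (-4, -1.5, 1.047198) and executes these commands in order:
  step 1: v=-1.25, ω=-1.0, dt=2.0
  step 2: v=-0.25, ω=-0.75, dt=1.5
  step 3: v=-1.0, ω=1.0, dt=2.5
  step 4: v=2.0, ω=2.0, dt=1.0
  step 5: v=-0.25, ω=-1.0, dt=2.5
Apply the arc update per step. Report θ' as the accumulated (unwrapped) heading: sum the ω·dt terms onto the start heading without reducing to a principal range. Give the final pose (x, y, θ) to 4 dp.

step 1: θ'=-0.9528 (R=1.2500) → pose (-6.1013, -1.5993, -0.9528)
step 2: θ'=-2.0778 (R=0.3333) → pose (-6.1211, -1.2443, -2.0778)
step 3: θ'=0.4222 (R=-1.0000) → pose (-7.4050, 0.1535, 0.4222)
step 4: θ'=2.4222 (R=1.0000) → pose (-7.1559, 1.8179, 2.4222)
step 5: θ'=-0.0778 (R=0.2500) → pose (-7.3400, 1.3806, -0.0778)

(-7.3400, 1.3806, -0.0778)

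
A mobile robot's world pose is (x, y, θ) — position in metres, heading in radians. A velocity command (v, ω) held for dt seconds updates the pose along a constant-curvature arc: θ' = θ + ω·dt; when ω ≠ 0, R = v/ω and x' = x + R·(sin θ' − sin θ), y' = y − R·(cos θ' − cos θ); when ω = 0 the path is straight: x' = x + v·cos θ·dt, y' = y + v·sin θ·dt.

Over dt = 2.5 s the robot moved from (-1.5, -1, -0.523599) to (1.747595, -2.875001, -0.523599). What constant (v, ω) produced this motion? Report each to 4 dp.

Δθ = -0.523599 − -0.523599 = 0.000000
ω = Δθ/dt = 0.000000/2.5 = 0.0000
ω = 0 → v = (Δx·cos θ + Δy·sin θ)/dt = 1.5000

v = 1.5000, ω = 0.0000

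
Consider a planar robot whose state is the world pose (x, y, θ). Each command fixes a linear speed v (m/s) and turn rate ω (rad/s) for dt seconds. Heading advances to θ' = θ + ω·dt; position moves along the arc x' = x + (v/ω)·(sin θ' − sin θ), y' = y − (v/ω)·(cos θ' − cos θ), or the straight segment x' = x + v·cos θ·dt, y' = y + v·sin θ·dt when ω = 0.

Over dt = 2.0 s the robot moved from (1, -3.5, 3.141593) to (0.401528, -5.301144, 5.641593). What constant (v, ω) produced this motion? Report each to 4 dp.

Δθ = 5.641593 − 3.141593 = 2.500000
ω = Δθ/dt = 2.500000/2.0 = 1.2500
R = −Δy/(cos θ' − cos θ) = 1.0000
v = R·ω = 1.0000·1.2500 = 1.2500

v = 1.2500, ω = 1.2500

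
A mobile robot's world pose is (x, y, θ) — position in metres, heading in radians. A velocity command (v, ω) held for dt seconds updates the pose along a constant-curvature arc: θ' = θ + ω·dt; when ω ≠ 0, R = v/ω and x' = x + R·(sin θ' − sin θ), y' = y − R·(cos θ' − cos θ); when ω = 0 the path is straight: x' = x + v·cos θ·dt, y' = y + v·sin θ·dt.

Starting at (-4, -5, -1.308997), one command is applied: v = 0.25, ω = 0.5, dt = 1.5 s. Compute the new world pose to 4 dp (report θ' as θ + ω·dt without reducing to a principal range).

(-3.7822, -5.2945, -0.5590)

θ' = -1.3090 + 0.5·1.5 = -0.5590
R = v/ω = 0.25/0.5 = 0.5000
x' = -4 + 0.5000·(sin -0.5590 − sin -1.3090) = -3.7822
y' = -5 − 0.5000·(cos -0.5590 − cos -1.3090) = -5.2945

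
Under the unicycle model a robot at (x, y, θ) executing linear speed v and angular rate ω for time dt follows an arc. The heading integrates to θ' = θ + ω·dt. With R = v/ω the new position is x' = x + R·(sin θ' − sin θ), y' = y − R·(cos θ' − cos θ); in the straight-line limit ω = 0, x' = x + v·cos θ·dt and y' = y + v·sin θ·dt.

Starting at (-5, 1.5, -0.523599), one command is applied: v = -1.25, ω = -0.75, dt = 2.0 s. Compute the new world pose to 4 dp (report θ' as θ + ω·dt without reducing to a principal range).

(-5.6654, 3.6725, -2.0236)

θ' = -0.5236 + -0.75·2.0 = -2.0236
R = v/ω = -1.25/-0.75 = 1.6667
x' = -5 + 1.6667·(sin -2.0236 − sin -0.5236) = -5.6654
y' = 1.5 − 1.6667·(cos -2.0236 − cos -0.5236) = 3.6725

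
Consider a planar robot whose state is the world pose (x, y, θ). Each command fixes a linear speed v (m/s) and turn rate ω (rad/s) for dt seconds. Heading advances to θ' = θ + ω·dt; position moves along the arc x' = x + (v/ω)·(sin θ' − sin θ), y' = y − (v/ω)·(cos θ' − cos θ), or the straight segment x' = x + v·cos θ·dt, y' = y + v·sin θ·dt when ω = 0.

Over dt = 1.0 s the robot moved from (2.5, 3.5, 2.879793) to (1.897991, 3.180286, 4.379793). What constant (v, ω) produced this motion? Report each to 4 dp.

v = 0.7500, ω = 1.5000

Δθ = 4.379793 − 2.879793 = 1.500000
ω = Δθ/dt = 1.500000/1.0 = 1.5000
R = Δx/(sin θ' − sin θ) = 0.5000
v = R·ω = 0.5000·1.5000 = 0.7500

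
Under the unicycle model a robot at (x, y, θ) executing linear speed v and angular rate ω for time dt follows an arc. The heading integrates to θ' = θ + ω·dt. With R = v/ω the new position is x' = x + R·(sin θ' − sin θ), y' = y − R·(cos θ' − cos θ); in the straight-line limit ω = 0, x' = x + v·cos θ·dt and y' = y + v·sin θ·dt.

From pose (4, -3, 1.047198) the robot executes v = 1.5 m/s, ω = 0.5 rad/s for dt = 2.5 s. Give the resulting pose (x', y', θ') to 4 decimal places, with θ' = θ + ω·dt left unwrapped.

θ' = 1.0472 + 0.5·2.5 = 2.2972
R = v/ω = 1.5/0.5 = 3.0000
x' = 4 + 3.0000·(sin 2.2972 − sin 1.0472) = 3.6446
y' = -3 − 3.0000·(cos 2.2972 − cos 1.0472) = 0.4926

(3.6446, 0.4926, 2.2972)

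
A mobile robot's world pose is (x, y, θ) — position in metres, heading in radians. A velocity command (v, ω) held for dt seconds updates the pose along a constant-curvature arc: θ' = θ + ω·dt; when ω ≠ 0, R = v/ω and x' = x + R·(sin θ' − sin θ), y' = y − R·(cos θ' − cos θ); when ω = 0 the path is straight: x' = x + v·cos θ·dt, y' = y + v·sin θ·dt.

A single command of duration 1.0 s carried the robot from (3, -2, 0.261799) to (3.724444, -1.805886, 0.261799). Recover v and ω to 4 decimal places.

Δθ = 0.261799 − 0.261799 = 0.000000
ω = Δθ/dt = 0.000000/1.0 = 0.0000
ω = 0 → v = (Δx·cos θ + Δy·sin θ)/dt = 0.7500

v = 0.7500, ω = 0.0000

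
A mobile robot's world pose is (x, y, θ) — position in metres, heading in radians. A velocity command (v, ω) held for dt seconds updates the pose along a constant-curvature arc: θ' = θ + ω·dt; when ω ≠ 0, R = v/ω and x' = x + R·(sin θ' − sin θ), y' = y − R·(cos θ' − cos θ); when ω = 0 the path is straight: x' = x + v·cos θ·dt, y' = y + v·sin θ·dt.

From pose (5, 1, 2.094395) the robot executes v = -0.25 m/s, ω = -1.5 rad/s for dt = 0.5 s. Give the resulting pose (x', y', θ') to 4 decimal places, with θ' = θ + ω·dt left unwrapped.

(5.0181, 0.8793, 1.3444)

θ' = 2.0944 + -1.5·0.5 = 1.3444
R = v/ω = -0.25/-1.5 = 0.1667
x' = 5 + 0.1667·(sin 1.3444 − sin 2.0944) = 5.0181
y' = 1 − 0.1667·(cos 1.3444 − cos 2.0944) = 0.8793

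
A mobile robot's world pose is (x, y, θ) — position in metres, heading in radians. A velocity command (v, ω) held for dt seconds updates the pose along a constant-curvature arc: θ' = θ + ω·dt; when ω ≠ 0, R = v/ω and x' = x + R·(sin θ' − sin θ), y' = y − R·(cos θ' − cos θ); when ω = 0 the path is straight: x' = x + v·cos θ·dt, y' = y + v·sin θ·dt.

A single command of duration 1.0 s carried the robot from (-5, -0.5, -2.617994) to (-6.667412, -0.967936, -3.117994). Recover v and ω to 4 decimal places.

Δθ = -3.117994 − -2.617994 = -0.500000
ω = Δθ/dt = -0.500000/1.0 = -0.5000
R = Δx/(sin θ' − sin θ) = -3.5000
v = R·ω = -3.5000·-0.5000 = 1.7500

v = 1.7500, ω = -0.5000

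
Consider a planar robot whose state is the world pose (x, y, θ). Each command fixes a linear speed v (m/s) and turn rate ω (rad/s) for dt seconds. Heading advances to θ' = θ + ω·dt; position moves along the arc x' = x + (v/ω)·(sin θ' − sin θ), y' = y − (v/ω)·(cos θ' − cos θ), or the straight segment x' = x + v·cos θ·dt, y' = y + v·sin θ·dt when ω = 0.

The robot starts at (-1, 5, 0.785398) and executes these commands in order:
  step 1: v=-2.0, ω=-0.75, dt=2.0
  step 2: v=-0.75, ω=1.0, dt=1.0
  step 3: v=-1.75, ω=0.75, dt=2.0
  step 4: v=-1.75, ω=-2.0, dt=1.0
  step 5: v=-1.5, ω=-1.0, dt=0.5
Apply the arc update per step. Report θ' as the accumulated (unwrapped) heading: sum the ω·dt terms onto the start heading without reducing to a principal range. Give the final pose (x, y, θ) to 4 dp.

step 1: θ'=-0.7146 (R=2.6667) → pose (-4.6331, 4.8713, -0.7146)
step 2: θ'=0.2854 (R=-0.7500) → pose (-5.3358, 5.0245, 0.2854)
step 3: θ'=1.7854 (R=-2.3333) → pose (-6.9587, 2.2886, 1.7854)
step 4: θ'=-0.2146 (R=0.8750) → pose (-7.9999, 1.2474, -0.2146)
step 5: θ'=-0.7146 (R=1.5000) → pose (-8.6635, 1.5799, -0.7146)

(-8.6635, 1.5799, -0.7146)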